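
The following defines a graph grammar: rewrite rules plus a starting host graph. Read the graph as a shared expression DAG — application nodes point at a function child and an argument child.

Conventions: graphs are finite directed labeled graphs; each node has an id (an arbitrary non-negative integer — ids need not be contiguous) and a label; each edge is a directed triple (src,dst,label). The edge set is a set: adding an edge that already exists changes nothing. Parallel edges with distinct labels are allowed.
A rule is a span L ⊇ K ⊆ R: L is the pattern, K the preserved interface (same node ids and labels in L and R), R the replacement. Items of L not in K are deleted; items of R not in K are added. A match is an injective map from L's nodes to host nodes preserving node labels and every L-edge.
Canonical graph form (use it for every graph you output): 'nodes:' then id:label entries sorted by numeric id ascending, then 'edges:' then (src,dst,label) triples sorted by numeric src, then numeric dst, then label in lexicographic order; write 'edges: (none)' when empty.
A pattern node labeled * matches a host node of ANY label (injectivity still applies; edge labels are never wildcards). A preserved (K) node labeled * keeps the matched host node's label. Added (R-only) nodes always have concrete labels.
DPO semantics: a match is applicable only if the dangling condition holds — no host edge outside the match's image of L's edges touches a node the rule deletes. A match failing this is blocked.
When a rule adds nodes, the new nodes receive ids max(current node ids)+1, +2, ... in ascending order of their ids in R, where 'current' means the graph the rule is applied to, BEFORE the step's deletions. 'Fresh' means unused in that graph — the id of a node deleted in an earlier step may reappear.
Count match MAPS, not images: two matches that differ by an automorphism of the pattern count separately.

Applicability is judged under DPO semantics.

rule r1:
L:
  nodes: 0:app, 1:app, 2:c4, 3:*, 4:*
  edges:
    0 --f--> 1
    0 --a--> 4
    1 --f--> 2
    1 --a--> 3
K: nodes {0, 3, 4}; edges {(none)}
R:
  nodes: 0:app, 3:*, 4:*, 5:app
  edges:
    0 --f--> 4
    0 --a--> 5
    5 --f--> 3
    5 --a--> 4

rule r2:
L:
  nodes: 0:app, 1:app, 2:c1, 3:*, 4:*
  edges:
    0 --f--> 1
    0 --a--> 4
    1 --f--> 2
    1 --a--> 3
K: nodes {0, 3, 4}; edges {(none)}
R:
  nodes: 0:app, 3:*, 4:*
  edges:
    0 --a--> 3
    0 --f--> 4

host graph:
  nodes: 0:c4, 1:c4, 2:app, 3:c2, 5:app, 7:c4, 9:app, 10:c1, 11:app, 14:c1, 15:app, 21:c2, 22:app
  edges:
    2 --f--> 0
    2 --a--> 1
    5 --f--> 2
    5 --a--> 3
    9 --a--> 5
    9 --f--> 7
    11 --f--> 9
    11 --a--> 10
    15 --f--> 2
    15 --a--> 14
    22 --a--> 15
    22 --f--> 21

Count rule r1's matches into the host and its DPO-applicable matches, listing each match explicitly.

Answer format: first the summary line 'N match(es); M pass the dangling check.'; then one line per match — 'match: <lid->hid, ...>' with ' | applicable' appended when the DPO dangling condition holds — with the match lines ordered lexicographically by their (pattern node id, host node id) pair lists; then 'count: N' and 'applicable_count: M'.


3 match(es); 1 pass the dangling check.
match: 0->5, 1->2, 2->0, 3->1, 4->3
match: 0->11, 1->9, 2->7, 3->5, 4->10 | applicable
match: 0->15, 1->2, 2->0, 3->1, 4->14
count: 3
applicable_count: 1


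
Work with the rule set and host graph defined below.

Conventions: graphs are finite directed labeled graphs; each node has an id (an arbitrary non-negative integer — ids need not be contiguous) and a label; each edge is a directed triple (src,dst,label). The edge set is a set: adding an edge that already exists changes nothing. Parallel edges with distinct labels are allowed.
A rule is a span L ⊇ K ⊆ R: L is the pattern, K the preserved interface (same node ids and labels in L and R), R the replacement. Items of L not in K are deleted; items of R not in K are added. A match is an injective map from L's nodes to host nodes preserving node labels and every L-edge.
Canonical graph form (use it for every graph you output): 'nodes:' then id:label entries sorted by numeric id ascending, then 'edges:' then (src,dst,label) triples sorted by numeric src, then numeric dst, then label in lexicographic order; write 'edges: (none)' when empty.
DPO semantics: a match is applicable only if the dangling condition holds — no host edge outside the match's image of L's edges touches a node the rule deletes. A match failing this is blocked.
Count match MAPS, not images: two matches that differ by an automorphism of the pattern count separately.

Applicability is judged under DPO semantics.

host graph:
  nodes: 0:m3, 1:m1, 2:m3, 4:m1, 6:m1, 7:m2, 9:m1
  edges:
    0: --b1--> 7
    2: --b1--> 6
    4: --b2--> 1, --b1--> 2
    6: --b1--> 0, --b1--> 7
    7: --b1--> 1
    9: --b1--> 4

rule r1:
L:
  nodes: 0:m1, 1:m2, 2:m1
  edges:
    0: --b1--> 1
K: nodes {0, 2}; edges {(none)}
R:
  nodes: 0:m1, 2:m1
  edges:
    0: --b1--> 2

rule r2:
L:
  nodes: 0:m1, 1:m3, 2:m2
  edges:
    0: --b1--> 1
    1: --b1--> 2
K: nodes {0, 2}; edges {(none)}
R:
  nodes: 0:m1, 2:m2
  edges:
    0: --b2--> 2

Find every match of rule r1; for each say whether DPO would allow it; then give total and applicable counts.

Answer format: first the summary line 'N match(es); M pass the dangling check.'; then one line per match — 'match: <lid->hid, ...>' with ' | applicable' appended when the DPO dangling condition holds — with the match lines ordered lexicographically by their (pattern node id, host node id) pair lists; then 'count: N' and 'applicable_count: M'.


3 match(es); 0 pass the dangling check.
match: 0->6, 1->7, 2->1
match: 0->6, 1->7, 2->4
match: 0->6, 1->7, 2->9
count: 3
applicable_count: 0


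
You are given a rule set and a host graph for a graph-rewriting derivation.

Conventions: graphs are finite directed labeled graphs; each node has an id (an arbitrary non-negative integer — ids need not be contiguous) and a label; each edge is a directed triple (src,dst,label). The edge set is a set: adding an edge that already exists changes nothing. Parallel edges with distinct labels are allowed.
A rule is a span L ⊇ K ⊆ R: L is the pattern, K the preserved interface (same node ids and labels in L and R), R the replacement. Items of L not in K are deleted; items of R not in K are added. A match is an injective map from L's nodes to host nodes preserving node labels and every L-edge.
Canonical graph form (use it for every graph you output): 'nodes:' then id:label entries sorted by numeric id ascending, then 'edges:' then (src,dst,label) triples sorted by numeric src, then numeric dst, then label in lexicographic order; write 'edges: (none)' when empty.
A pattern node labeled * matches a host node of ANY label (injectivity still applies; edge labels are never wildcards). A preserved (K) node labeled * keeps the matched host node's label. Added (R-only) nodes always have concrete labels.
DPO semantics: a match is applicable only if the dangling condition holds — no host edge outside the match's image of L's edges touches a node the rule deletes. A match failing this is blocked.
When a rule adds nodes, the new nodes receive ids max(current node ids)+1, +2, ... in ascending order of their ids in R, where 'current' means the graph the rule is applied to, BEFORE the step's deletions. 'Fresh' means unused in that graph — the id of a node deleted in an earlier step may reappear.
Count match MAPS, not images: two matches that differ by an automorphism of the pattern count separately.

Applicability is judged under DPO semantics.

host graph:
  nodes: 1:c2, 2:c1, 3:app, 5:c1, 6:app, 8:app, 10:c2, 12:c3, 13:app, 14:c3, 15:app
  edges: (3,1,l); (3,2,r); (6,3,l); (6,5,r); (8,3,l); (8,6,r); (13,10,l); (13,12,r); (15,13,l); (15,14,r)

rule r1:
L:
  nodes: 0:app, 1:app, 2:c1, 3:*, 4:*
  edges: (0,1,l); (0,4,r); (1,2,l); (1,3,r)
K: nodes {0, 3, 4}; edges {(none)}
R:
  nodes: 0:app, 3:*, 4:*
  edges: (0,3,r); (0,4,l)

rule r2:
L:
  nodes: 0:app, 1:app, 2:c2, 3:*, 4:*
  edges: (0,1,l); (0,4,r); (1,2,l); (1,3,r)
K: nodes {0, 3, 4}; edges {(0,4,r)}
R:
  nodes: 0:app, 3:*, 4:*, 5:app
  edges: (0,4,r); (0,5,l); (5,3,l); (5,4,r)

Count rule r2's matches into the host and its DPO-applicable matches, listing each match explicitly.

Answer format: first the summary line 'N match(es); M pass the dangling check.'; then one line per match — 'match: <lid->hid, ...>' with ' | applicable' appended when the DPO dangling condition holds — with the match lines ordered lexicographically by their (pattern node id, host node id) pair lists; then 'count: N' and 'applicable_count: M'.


3 match(es); 1 pass the dangling check.
match: 0->6, 1->3, 2->1, 3->2, 4->5
match: 0->8, 1->3, 2->1, 3->2, 4->6
match: 0->15, 1->13, 2->10, 3->12, 4->14 | applicable
count: 3
applicable_count: 1


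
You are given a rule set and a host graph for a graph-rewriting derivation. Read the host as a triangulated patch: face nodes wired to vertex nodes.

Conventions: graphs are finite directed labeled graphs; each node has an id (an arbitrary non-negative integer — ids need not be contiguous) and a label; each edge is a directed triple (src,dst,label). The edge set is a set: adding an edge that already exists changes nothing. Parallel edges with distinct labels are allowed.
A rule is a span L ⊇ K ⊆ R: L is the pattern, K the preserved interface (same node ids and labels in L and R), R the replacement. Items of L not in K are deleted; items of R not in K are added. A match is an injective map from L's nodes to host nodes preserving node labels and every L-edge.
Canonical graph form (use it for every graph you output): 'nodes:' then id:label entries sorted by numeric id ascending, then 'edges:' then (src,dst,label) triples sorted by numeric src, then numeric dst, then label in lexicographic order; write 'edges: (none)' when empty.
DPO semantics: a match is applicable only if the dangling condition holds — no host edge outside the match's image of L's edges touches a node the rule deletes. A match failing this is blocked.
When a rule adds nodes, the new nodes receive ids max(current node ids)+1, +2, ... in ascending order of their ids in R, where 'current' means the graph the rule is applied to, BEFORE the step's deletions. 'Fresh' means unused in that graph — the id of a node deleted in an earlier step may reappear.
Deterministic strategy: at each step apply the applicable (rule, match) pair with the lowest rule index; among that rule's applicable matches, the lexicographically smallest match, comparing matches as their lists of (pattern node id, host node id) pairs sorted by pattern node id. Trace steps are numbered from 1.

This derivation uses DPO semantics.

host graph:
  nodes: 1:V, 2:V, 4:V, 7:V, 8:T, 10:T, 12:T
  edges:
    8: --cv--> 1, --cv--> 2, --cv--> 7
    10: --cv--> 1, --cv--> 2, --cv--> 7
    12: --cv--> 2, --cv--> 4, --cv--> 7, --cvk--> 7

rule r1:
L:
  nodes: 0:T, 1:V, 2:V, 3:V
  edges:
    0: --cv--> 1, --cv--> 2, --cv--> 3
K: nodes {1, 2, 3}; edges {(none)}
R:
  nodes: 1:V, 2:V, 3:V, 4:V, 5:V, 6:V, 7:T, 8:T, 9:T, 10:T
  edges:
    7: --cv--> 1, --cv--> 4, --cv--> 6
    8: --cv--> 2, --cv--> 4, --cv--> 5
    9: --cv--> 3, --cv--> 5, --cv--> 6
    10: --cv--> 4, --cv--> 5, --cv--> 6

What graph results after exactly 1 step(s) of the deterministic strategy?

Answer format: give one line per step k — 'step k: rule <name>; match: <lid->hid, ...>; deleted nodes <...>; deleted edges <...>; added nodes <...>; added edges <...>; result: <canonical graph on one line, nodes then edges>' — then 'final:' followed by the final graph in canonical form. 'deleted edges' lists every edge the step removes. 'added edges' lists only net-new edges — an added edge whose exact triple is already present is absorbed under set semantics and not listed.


step 1: rule r1; match: 0->8, 1->1, 2->2, 3->7; deleted nodes 8; deleted edges (8,1,cv); (8,2,cv); (8,7,cv); added nodes 13, 14, 15, 16, 17, 18, 19; added edges (16,1,cv); (16,13,cv); (16,15,cv); (17,2,cv); (17,13,cv); (17,14,cv); (18,7,cv); (18,14,cv); (18,15,cv); (19,13,cv); (19,14,cv); (19,15,cv); result: nodes: 1:V, 2:V, 4:V, 7:V, 10:T, 12:T, 13:V, 14:V, 15:V, 16:T, 17:T, 18:T, 19:T edges: (10,1,cv); (10,2,cv); (10,7,cv); (12,2,cv); (12,4,cv); (12,7,cv); (12,7,cvk); (16,1,cv); (16,13,cv); (16,15,cv); (17,2,cv); (17,13,cv); (17,14,cv); (18,7,cv); (18,14,cv); (18,15,cv); (19,13,cv); (19,14,cv); (19,15,cv)
final:
nodes: 1:V, 2:V, 4:V, 7:V, 10:T, 12:T, 13:V, 14:V, 15:V, 16:T, 17:T, 18:T, 19:T
edges: (10,1,cv); (10,2,cv); (10,7,cv); (12,2,cv); (12,4,cv); (12,7,cv); (12,7,cvk); (16,1,cv); (16,13,cv); (16,15,cv); (17,2,cv); (17,13,cv); (17,14,cv); (18,7,cv); (18,14,cv); (18,15,cv); (19,13,cv); (19,14,cv); (19,15,cv)


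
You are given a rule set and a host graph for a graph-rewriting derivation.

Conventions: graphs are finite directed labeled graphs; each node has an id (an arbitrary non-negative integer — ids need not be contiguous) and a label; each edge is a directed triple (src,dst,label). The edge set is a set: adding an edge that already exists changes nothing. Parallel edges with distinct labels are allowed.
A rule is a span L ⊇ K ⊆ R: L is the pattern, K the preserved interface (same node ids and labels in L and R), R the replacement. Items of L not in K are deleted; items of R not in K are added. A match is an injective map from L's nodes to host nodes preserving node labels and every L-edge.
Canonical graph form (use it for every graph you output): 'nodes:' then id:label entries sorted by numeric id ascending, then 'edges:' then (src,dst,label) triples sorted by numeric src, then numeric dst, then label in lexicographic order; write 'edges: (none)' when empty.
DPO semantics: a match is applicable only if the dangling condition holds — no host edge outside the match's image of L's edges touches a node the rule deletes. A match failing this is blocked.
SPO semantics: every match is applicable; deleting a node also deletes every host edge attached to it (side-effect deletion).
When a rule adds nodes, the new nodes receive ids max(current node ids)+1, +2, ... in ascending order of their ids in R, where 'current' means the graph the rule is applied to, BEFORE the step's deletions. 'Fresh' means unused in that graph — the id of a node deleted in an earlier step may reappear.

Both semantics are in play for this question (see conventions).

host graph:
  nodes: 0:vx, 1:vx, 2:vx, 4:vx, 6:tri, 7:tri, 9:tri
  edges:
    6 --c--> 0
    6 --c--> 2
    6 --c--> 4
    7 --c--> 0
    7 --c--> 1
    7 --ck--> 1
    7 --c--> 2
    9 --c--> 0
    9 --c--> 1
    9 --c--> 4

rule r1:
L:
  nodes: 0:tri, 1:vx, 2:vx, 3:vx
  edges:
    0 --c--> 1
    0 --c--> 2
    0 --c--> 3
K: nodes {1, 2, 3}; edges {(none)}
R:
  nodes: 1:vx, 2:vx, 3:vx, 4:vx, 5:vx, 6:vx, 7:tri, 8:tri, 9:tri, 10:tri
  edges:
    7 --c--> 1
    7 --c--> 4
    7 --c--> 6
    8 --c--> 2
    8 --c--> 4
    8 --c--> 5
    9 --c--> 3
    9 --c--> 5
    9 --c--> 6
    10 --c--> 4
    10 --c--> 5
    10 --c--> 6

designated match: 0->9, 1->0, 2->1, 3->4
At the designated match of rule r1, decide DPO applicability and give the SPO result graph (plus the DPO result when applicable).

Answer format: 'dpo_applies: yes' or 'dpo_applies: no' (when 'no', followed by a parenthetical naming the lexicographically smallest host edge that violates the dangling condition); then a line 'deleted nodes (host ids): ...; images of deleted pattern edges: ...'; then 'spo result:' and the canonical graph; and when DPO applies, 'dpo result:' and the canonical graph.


dpo_applies: yes
deleted nodes (host ids): 9; images of deleted pattern edges: (9,0,c); (9,1,c); (9,4,c)
spo result:
nodes: 0:vx, 1:vx, 2:vx, 4:vx, 6:tri, 7:tri, 10:vx, 11:vx, 12:vx, 13:tri, 14:tri, 15:tri, 16:tri
edges: (6,0,c); (6,2,c); (6,4,c); (7,0,c); (7,1,c); (7,1,ck); (7,2,c); (13,0,c); (13,10,c); (13,12,c); (14,1,c); (14,10,c); (14,11,c); (15,4,c); (15,11,c); (15,12,c); (16,10,c); (16,11,c); (16,12,c)
dpo result:
nodes: 0:vx, 1:vx, 2:vx, 4:vx, 6:tri, 7:tri, 10:vx, 11:vx, 12:vx, 13:tri, 14:tri, 15:tri, 16:tri
edges: (6,0,c); (6,2,c); (6,4,c); (7,0,c); (7,1,c); (7,1,ck); (7,2,c); (13,0,c); (13,10,c); (13,12,c); (14,1,c); (14,10,c); (14,11,c); (15,4,c); (15,11,c); (15,12,c); (16,10,c); (16,11,c); (16,12,c)


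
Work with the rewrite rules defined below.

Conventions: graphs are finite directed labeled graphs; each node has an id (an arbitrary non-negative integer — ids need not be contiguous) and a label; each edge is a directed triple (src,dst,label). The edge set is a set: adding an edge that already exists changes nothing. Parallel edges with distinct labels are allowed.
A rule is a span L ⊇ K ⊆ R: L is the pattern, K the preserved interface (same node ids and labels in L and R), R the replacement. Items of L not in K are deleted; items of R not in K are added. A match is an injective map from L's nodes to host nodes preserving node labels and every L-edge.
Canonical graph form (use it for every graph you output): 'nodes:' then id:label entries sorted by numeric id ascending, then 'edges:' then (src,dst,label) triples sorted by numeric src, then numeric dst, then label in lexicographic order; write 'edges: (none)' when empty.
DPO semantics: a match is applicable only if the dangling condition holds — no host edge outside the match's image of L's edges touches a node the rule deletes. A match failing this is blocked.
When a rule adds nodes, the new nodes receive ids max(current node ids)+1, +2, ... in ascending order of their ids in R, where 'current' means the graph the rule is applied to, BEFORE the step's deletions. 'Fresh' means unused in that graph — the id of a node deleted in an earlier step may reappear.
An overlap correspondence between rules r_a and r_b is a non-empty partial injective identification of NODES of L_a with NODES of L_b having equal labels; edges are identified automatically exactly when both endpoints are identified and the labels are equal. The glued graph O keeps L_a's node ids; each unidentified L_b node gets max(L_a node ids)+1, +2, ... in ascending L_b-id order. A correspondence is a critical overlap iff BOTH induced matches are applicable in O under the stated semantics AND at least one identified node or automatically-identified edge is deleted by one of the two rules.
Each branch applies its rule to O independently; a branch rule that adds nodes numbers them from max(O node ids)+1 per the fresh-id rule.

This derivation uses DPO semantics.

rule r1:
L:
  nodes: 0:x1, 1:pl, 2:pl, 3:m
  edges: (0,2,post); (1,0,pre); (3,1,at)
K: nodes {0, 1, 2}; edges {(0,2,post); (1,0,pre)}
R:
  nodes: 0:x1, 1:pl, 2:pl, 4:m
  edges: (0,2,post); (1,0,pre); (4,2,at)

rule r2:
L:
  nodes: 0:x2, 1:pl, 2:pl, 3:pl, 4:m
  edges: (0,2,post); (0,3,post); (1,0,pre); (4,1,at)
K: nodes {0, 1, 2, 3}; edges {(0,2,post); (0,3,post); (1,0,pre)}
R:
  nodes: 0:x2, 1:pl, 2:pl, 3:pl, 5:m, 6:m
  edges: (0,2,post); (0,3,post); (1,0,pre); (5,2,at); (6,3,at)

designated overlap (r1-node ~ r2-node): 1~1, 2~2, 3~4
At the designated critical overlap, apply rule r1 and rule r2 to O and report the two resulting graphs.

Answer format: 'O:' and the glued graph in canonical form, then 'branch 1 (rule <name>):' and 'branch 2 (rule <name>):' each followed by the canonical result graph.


O:
nodes: 0:x1, 1:pl, 2:pl, 3:m, 4:x2, 5:pl
edges: (0,2,post); (1,0,pre); (1,4,pre); (3,1,at); (4,2,post); (4,5,post)
branch 1 (rule r1):
nodes: 0:x1, 1:pl, 2:pl, 4:x2, 5:pl, 6:m
edges: (0,2,post); (1,0,pre); (1,4,pre); (4,2,post); (4,5,post); (6,2,at)
branch 2 (rule r2):
nodes: 0:x1, 1:pl, 2:pl, 4:x2, 5:pl, 6:m, 7:m
edges: (0,2,post); (1,0,pre); (1,4,pre); (4,2,post); (4,5,post); (6,2,at); (7,5,at)


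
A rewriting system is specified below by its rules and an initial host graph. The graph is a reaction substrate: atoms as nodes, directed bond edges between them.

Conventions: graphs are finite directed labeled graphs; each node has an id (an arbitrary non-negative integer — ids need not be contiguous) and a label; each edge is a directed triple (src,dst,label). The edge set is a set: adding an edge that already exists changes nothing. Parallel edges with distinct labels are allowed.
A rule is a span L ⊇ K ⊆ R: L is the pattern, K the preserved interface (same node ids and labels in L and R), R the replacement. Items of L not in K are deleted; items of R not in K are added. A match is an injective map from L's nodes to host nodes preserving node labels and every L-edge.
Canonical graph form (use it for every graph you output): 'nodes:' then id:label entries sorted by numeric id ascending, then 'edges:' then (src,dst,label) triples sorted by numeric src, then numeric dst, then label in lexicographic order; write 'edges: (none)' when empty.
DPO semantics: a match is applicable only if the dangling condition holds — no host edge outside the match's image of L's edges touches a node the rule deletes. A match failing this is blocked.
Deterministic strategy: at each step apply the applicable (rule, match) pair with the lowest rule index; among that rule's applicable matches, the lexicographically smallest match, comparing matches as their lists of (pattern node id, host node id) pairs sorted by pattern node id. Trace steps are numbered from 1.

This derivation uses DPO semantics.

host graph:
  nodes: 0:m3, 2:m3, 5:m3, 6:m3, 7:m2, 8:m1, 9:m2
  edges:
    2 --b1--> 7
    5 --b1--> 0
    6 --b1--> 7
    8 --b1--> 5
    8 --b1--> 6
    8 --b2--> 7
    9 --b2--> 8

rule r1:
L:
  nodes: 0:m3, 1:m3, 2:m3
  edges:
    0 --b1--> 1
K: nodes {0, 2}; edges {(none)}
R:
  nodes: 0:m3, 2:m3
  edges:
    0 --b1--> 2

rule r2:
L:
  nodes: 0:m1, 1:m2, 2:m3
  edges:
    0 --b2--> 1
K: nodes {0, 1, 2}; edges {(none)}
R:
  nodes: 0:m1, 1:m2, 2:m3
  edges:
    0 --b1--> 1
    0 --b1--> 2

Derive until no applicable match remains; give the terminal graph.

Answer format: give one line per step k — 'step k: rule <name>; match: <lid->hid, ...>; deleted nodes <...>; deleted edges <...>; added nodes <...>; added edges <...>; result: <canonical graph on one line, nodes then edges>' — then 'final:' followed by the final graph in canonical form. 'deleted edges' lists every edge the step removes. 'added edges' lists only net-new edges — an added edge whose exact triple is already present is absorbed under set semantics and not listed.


step 1: rule r1; match: 0->5, 1->0, 2->2; deleted nodes 0; deleted edges (5,0,b1); added nodes (none); added edges (5,2,b1); result: nodes: 2:m3, 5:m3, 6:m3, 7:m2, 8:m1, 9:m2 edges: (2,7,b1); (5,2,b1); (6,7,b1); (8,5,b1); (8,6,b1); (8,7,b2); (9,8,b2)
step 2: rule r2; match: 0->8, 1->7, 2->2; deleted nodes (none); deleted edges (8,7,b2); added nodes (none); added edges (8,2,b1); (8,7,b1); result: nodes: 2:m3, 5:m3, 6:m3, 7:m2, 8:m1, 9:m2 edges: (2,7,b1); (5,2,b1); (6,7,b1); (8,2,b1); (8,5,b1); (8,6,b1); (8,7,b1); (9,8,b2)
final:
nodes: 2:m3, 5:m3, 6:m3, 7:m2, 8:m1, 9:m2
edges: (2,7,b1); (5,2,b1); (6,7,b1); (8,2,b1); (8,5,b1); (8,6,b1); (8,7,b1); (9,8,b2)


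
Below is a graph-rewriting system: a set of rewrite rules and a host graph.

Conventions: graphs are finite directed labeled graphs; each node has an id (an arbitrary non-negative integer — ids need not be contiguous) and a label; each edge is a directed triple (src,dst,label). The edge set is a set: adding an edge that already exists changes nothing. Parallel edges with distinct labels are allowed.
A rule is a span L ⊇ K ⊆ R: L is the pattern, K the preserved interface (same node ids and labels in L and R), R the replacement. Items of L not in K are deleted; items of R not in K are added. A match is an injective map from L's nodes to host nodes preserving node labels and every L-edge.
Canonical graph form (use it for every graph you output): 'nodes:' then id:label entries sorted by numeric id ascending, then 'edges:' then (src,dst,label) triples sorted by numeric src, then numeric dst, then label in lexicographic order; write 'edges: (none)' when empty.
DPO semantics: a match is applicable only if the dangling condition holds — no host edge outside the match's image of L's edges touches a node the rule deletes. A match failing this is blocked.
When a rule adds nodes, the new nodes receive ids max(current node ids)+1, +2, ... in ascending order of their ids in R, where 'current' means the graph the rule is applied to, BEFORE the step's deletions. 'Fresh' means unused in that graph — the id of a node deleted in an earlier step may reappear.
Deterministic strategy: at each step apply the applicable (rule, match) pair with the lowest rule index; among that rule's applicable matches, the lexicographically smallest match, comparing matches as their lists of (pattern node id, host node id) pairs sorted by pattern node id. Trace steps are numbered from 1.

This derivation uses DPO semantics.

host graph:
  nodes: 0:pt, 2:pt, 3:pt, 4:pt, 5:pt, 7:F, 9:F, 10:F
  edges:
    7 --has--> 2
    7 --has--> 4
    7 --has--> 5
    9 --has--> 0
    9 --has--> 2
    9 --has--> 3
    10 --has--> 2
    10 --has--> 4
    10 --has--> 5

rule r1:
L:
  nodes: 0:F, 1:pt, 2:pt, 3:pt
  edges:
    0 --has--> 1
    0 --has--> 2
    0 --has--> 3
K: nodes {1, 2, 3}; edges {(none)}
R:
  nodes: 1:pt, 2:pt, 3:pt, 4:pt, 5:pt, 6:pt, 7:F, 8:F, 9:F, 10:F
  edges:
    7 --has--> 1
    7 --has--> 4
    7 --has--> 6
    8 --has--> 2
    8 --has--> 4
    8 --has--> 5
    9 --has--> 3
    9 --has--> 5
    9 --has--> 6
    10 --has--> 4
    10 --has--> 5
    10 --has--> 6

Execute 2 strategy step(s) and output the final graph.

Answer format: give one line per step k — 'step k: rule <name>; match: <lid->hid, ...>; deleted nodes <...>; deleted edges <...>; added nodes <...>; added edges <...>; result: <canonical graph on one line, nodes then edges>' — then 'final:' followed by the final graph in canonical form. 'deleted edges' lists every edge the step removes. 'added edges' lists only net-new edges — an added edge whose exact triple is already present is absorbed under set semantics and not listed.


step 1: rule r1; match: 0->7, 1->2, 2->4, 3->5; deleted nodes 7; deleted edges (7,2,has); (7,4,has); (7,5,has); added nodes 11, 12, 13, 14, 15, 16, 17; added edges (14,2,has); (14,11,has); (14,13,has); (15,4,has); (15,11,has); (15,12,has); (16,5,has); (16,12,has); (16,13,has); (17,11,has); (17,12,has); (17,13,has); result: nodes: 0:pt, 2:pt, 3:pt, 4:pt, 5:pt, 9:F, 10:F, 11:pt, 12:pt, 13:pt, 14:F, 15:F, 16:F, 17:F edges: (9,0,has); (9,2,has); (9,3,has); (10,2,has); (10,4,has); (10,5,has); (14,2,has); (14,11,has); (14,13,has); (15,4,has); (15,11,has); (15,12,has); (16,5,has); (16,12,has); (16,13,has); (17,11,has); (17,12,has); (17,13,has)
step 2: rule r1; match: 0->9, 1->0, 2->2, 3->3; deleted nodes 9; deleted edges (9,0,has); (9,2,has); (9,3,has); added nodes 18, 19, 20, 21, 22, 23, 24; added edges (21,0,has); (21,18,has); (21,20,has); (22,2,has); (22,18,has); (22,19,has); (23,3,has); (23,19,has); (23,20,has); (24,18,has); (24,19,has); (24,20,has); result: nodes: 0:pt, 2:pt, 3:pt, 4:pt, 5:pt, 10:F, 11:pt, 12:pt, 13:pt, 14:F, 15:F, 16:F, 17:F, 18:pt, 19:pt, 20:pt, 21:F, 22:F, 23:F, 24:F edges: (10,2,has); (10,4,has); (10,5,has); (14,2,has); (14,11,has); (14,13,has); (15,4,has); (15,11,has); (15,12,has); (16,5,has); (16,12,has); (16,13,has); (17,11,has); (17,12,has); (17,13,has); (21,0,has); (21,18,has); (21,20,has); (22,2,has); (22,18,has); (22,19,has); (23,3,has); (23,19,has); (23,20,has); (24,18,has); (24,19,has); (24,20,has)
final:
nodes: 0:pt, 2:pt, 3:pt, 4:pt, 5:pt, 10:F, 11:pt, 12:pt, 13:pt, 14:F, 15:F, 16:F, 17:F, 18:pt, 19:pt, 20:pt, 21:F, 22:F, 23:F, 24:F
edges: (10,2,has); (10,4,has); (10,5,has); (14,2,has); (14,11,has); (14,13,has); (15,4,has); (15,11,has); (15,12,has); (16,5,has); (16,12,has); (16,13,has); (17,11,has); (17,12,has); (17,13,has); (21,0,has); (21,18,has); (21,20,has); (22,2,has); (22,18,has); (22,19,has); (23,3,has); (23,19,has); (23,20,has); (24,18,has); (24,19,has); (24,20,has)


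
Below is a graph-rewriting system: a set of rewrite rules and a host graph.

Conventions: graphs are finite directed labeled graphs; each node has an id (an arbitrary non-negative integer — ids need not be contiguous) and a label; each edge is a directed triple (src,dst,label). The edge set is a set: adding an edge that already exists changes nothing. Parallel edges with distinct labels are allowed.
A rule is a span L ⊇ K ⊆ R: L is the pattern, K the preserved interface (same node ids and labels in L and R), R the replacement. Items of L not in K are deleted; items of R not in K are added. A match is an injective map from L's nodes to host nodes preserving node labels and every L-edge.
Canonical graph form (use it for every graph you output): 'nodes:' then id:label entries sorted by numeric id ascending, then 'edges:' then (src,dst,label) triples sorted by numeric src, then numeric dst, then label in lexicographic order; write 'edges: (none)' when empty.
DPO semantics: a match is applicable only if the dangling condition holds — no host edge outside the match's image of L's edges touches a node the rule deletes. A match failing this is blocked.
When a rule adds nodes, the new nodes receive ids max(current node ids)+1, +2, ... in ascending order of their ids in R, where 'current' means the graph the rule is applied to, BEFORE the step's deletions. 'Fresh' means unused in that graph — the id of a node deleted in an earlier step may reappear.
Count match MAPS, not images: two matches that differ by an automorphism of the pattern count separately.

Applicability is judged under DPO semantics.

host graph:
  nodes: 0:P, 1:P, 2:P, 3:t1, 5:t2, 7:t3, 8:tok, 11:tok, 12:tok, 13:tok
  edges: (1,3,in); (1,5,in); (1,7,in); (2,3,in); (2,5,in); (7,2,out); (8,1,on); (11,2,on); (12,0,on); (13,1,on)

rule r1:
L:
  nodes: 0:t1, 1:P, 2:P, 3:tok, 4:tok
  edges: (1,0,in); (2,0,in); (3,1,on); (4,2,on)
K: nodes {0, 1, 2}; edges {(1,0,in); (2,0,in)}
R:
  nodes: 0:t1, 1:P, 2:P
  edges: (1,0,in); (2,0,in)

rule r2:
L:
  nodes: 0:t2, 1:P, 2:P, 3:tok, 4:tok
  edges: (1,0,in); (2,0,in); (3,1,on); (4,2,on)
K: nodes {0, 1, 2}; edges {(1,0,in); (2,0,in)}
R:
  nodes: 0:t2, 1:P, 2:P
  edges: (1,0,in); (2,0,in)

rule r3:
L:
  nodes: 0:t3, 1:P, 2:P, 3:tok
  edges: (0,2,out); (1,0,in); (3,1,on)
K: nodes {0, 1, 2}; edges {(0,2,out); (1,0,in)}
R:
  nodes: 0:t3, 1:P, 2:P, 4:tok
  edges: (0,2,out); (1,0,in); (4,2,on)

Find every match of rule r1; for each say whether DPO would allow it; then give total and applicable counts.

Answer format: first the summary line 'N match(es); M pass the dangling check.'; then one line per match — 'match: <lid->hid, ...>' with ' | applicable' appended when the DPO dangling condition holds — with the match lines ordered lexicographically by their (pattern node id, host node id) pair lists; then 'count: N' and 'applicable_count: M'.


4 match(es); 4 pass the dangling check.
match: 0->3, 1->1, 2->2, 3->8, 4->11 | applicable
match: 0->3, 1->1, 2->2, 3->13, 4->11 | applicable
match: 0->3, 1->2, 2->1, 3->11, 4->8 | applicable
match: 0->3, 1->2, 2->1, 3->11, 4->13 | applicable
count: 4
applicable_count: 4


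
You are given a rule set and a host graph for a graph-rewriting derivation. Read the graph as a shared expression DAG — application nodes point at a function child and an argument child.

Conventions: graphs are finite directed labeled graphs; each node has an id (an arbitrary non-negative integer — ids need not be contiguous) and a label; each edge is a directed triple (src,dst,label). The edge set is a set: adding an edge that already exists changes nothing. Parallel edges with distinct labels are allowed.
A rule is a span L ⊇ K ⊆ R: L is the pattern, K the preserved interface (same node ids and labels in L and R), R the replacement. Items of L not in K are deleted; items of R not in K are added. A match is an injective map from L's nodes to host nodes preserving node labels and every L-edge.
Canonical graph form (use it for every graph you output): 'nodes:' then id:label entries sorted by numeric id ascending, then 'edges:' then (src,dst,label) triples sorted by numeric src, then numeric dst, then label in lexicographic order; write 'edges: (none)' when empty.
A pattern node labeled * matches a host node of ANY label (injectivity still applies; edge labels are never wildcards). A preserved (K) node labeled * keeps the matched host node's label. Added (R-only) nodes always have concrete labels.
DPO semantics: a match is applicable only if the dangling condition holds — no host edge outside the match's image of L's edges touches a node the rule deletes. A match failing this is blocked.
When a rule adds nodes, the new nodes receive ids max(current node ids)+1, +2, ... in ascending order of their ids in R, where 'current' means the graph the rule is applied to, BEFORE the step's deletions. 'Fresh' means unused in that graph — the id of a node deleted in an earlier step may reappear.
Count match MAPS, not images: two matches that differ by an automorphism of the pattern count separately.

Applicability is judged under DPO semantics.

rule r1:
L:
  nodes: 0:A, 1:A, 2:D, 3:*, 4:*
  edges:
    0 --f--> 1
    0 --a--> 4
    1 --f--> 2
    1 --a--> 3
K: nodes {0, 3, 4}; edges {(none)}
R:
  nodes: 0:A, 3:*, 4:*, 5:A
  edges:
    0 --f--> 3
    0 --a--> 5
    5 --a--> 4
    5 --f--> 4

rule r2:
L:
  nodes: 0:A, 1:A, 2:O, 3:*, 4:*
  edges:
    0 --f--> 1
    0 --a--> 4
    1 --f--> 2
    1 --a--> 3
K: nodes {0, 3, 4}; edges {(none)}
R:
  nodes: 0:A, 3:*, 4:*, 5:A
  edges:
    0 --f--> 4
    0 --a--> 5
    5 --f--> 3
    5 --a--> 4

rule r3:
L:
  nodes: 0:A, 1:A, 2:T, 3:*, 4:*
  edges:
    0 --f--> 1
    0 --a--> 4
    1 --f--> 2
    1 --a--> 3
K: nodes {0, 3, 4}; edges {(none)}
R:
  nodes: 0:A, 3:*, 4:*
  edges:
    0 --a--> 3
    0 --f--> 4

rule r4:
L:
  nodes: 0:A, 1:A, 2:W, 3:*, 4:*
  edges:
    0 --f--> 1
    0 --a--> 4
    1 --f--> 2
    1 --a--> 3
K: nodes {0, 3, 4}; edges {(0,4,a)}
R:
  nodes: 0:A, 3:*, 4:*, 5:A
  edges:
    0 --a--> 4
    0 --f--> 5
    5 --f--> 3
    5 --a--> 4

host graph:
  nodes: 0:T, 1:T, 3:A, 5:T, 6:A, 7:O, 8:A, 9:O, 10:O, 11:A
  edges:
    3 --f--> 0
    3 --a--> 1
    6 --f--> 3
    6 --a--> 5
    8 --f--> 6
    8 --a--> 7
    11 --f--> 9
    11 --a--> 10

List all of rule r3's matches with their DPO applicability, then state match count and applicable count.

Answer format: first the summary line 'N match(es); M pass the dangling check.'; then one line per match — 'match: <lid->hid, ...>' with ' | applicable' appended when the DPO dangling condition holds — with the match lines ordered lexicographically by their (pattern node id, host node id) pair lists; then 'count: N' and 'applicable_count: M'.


1 match(es); 1 pass the dangling check.
match: 0->6, 1->3, 2->0, 3->1, 4->5 | applicable
count: 1
applicable_count: 1


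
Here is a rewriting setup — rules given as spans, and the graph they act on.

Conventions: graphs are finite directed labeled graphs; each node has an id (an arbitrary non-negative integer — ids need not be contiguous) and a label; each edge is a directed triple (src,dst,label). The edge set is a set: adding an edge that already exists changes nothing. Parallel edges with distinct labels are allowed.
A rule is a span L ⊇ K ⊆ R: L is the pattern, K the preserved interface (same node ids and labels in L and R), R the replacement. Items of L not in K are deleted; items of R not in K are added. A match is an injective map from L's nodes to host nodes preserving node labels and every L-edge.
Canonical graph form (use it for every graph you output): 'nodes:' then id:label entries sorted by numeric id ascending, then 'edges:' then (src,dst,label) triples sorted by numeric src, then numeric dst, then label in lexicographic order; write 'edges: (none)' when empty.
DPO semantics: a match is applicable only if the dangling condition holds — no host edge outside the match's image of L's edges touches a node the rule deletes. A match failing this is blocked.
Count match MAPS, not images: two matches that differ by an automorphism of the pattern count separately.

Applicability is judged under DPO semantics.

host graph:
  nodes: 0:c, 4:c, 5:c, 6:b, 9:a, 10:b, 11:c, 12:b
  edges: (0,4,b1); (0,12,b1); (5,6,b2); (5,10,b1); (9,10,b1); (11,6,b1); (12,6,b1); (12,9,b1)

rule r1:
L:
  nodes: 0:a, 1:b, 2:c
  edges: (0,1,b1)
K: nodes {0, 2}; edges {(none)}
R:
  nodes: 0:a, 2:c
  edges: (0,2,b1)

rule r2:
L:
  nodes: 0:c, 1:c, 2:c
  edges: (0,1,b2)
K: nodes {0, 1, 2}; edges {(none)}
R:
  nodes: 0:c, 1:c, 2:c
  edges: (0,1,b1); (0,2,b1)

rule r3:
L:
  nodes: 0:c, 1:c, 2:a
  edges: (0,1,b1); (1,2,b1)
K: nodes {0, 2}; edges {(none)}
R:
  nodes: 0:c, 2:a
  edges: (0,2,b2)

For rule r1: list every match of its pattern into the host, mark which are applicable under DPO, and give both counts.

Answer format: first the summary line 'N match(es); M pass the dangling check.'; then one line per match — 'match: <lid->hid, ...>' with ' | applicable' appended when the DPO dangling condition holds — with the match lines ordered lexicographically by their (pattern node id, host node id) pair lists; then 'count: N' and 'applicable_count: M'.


4 match(es); 0 pass the dangling check.
match: 0->9, 1->10, 2->0
match: 0->9, 1->10, 2->4
match: 0->9, 1->10, 2->5
match: 0->9, 1->10, 2->11
count: 4
applicable_count: 0


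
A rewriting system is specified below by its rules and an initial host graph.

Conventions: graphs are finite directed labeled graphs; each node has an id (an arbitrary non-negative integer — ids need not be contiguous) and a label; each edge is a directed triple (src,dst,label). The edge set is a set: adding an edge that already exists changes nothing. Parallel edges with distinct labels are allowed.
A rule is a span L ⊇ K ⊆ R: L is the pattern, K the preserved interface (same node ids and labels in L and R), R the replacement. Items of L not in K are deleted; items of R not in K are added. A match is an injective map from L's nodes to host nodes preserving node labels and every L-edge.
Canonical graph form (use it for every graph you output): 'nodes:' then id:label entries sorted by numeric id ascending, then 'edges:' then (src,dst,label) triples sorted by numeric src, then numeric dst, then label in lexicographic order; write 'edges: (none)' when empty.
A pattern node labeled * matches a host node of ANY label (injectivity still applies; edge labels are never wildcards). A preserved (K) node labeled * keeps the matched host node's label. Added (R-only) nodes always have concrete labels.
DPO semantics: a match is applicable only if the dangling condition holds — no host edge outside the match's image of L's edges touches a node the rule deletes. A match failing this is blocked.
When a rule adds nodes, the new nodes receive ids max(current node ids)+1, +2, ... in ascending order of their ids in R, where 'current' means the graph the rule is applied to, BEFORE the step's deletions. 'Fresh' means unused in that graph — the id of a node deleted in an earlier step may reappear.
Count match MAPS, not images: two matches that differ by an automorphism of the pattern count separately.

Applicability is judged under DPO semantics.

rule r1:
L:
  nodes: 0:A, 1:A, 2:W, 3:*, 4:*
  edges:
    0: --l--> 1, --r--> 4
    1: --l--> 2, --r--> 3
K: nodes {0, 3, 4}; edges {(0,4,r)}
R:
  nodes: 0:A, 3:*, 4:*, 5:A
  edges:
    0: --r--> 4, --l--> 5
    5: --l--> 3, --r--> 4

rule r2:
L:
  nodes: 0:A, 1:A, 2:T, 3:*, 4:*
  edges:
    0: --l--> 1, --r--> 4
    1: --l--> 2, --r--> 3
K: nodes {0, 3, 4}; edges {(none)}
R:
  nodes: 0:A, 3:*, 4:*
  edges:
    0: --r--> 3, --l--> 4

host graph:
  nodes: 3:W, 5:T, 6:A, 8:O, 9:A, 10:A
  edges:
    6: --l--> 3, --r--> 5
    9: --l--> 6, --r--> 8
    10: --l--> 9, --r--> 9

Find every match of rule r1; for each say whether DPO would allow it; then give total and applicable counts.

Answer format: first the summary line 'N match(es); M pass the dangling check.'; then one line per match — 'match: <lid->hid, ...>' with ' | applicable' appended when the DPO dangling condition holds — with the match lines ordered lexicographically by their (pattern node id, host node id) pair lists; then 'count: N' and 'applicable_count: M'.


1 match(es); 1 pass the dangling check.
match: 0->9, 1->6, 2->3, 3->5, 4->8 | applicable
count: 1
applicable_count: 1


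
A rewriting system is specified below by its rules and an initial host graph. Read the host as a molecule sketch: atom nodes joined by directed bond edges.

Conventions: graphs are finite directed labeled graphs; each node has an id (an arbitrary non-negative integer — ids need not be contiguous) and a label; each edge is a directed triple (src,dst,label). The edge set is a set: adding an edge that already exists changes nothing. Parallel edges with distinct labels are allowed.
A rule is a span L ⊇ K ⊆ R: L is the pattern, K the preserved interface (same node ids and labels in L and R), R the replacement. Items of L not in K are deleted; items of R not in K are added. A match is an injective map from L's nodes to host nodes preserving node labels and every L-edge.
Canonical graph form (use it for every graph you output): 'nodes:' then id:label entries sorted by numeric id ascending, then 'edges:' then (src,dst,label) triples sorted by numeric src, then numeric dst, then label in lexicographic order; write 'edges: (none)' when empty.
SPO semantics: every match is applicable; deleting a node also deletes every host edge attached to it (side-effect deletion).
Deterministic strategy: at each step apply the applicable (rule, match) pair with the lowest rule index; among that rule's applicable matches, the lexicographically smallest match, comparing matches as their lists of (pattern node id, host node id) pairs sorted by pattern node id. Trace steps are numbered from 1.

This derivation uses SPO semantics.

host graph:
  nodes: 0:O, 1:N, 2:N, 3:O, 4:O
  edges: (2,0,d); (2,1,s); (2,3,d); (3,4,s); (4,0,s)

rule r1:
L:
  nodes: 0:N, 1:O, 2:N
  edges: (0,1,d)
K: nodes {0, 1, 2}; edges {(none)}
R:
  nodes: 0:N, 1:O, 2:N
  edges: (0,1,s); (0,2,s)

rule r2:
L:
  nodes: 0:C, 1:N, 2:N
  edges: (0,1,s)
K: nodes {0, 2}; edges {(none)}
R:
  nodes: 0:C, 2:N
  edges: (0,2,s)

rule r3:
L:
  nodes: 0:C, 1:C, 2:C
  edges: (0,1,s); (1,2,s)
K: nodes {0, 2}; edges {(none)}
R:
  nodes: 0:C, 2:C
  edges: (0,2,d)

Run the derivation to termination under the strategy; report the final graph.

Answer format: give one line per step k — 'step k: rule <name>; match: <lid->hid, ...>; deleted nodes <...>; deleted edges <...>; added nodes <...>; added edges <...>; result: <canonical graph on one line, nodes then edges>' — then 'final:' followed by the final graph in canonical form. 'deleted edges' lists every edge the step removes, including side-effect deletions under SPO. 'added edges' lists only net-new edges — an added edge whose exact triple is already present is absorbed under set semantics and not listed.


step 1: rule r1; match: 0->2, 1->0, 2->1; deleted nodes (none); deleted edges (2,0,d); added nodes (none); added edges (2,0,s); result: nodes: 0:O, 1:N, 2:N, 3:O, 4:O edges: (2,0,s); (2,1,s); (2,3,d); (3,4,s); (4,0,s)
step 2: rule r1; match: 0->2, 1->3, 2->1; deleted nodes (none); deleted edges (2,3,d); added nodes (none); added edges (2,3,s); result: nodes: 0:O, 1:N, 2:N, 3:O, 4:O edges: (2,0,s); (2,1,s); (2,3,s); (3,4,s); (4,0,s)
final:
nodes: 0:O, 1:N, 2:N, 3:O, 4:O
edges: (2,0,s); (2,1,s); (2,3,s); (3,4,s); (4,0,s)
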